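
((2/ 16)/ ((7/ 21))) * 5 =15/ 8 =1.88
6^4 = 1296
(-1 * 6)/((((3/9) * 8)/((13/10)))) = -117/40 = -2.92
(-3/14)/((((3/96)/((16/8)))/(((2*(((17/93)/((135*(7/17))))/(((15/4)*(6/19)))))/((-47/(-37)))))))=-26005376/433712475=-0.06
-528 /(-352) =3 /2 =1.50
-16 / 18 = -0.89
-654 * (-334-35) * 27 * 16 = 104252832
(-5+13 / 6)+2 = -5 / 6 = -0.83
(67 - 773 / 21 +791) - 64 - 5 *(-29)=902.19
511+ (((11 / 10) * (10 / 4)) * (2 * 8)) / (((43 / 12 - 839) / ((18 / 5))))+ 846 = 68010121 / 50125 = 1356.81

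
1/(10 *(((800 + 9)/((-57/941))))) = -0.00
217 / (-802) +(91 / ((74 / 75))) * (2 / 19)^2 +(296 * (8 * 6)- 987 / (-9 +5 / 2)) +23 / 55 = 109995392305111 / 7659304510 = 14361.02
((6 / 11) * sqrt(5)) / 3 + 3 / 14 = 3 / 14 + 2 * sqrt(5) / 11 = 0.62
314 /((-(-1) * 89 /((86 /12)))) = 6751 /267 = 25.28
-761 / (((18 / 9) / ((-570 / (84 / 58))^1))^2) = -5776009025 / 196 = -29469433.80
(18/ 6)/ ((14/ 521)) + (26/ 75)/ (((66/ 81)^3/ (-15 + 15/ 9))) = 9605697/ 93170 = 103.10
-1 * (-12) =12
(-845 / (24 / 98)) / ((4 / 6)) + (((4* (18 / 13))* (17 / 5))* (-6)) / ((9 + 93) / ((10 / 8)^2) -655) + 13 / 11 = -87268885949 / 16865992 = -5174.25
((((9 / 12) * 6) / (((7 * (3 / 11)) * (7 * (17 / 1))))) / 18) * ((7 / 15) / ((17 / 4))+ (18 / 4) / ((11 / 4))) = 2449 / 1274490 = 0.00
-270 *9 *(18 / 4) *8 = -87480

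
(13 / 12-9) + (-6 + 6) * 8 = -95 / 12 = -7.92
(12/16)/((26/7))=21/104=0.20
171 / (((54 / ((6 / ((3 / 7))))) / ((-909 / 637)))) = -63.26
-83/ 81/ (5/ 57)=-11.68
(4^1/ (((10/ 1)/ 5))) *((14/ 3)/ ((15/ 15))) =28/ 3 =9.33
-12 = -12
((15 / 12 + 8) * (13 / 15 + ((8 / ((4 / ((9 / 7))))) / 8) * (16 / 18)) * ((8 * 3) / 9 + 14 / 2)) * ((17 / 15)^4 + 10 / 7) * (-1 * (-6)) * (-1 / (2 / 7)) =-141634430201 / 21262500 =-6661.23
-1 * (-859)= 859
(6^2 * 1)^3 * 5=233280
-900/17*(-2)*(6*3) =32400/17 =1905.88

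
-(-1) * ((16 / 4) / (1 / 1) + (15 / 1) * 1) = 19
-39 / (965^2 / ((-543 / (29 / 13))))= 275301 / 27005525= 0.01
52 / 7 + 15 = 157 / 7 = 22.43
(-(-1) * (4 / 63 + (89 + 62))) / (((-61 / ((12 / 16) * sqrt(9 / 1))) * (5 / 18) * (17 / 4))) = -171306 / 36295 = -4.72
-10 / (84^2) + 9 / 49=643 / 3528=0.18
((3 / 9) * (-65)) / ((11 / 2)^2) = -260 / 363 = -0.72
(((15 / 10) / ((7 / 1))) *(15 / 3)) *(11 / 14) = 165 / 196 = 0.84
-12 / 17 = -0.71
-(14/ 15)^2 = -0.87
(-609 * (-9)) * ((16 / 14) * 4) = 25056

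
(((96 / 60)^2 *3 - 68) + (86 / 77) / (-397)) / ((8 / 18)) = -207450909 / 1528450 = -135.73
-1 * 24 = -24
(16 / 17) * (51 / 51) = 16 / 17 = 0.94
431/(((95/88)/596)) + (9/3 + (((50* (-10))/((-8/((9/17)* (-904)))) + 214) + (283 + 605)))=337763571/1615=209141.53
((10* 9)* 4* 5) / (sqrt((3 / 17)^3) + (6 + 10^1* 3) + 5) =181289700 / 4129363-45900* sqrt(51) / 4129363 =43.82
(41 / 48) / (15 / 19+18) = 779 / 17136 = 0.05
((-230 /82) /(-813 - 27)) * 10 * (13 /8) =1495 /27552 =0.05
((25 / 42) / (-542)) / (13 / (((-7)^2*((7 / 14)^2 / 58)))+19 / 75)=-4375 / 246210004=-0.00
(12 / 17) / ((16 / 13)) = 39 / 68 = 0.57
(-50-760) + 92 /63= -50938 /63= -808.54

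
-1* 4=-4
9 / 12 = 3 / 4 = 0.75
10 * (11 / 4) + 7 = 69 / 2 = 34.50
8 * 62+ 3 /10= 4963 /10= 496.30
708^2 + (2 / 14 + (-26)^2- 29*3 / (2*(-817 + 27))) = 5551458589 / 11060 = 501940.20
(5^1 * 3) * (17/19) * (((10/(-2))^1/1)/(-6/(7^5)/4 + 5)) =-42857850/3193273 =-13.42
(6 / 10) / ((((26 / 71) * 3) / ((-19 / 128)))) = -1349 / 16640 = -0.08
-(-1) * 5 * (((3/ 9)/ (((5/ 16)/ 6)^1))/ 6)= 16/ 3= 5.33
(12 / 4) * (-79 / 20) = -237 / 20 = -11.85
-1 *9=-9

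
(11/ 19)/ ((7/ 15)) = 165/ 133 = 1.24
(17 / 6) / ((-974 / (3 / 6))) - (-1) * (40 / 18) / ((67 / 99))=2570221 / 783096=3.28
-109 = -109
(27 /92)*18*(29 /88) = 7047 /4048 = 1.74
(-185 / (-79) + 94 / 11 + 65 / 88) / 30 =0.39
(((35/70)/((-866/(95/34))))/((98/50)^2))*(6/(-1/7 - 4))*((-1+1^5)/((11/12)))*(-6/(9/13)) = 0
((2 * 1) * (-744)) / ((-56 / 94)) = 17484 / 7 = 2497.71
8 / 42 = 0.19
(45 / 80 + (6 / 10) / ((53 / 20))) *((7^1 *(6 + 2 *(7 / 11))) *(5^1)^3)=2926875 / 583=5020.37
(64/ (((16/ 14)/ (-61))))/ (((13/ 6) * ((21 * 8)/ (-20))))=2440/ 13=187.69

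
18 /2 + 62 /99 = 953 /99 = 9.63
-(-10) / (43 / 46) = 460 / 43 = 10.70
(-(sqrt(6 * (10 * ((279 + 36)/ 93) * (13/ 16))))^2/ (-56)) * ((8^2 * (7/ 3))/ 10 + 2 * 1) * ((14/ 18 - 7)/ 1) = -57785/ 186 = -310.67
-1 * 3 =-3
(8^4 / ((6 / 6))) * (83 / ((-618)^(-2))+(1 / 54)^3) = 129841938432.03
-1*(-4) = 4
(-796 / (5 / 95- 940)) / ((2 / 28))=211736 / 17859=11.86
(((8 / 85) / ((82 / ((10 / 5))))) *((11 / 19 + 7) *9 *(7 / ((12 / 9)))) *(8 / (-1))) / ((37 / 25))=-2177280 / 489991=-4.44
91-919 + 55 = -773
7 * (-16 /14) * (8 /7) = -64 /7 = -9.14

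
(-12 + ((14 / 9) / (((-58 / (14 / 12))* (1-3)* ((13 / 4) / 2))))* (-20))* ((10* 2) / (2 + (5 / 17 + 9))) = -2637295 / 122148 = -21.59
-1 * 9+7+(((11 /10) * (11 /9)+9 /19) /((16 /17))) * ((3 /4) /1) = -20107 /36480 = -0.55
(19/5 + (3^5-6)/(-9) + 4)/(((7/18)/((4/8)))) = -834/35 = -23.83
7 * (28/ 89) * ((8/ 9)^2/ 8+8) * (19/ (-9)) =-2442944/ 64881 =-37.65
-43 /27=-1.59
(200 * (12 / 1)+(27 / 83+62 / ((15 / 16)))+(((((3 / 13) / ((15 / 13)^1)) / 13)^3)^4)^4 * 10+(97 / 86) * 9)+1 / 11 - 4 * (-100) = 141858798769589815710439095333478817672835146732138096073041553921711965813301503658294678205483 / 49313019756630258678042956632195726450002502534533688910893545198632637038826942443847656250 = 2876.70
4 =4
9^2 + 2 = 83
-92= -92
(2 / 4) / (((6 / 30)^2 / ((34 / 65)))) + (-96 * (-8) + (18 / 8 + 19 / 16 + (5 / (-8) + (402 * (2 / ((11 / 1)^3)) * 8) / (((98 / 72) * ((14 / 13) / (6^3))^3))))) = 133298413161823037 / 4652984336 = 28647939.37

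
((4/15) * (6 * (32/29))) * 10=512/29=17.66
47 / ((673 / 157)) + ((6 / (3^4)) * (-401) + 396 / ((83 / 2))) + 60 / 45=-11860223 / 1508193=-7.86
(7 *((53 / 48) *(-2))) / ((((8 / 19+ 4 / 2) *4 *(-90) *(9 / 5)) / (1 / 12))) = 7049 / 8584704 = 0.00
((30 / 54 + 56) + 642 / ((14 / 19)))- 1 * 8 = 57950 / 63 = 919.84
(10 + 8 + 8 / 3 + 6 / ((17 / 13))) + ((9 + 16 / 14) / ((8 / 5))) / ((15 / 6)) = 39685 / 1428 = 27.79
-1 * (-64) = 64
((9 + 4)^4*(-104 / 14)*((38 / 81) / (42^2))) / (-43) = 1.31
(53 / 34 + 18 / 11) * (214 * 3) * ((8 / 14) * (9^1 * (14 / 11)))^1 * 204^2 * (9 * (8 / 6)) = 811331043840 / 121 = 6705215238.35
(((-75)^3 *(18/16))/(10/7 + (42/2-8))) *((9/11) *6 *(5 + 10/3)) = -1345652.14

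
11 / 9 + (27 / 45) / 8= 467 / 360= 1.30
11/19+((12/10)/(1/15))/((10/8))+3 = 17.98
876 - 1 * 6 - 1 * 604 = 266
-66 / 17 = -3.88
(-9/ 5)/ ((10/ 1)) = -9/ 50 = -0.18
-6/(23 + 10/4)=-4/17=-0.24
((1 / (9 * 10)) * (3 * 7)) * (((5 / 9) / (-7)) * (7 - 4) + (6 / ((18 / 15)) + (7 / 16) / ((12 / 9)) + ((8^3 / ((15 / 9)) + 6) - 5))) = 2105309 / 28800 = 73.10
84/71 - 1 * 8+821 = 57807/71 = 814.18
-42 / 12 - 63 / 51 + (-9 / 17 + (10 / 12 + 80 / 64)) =-649 / 204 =-3.18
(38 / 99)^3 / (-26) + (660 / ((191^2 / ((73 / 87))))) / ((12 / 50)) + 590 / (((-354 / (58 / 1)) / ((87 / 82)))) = -56081673435590989 / 547138814648283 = -102.50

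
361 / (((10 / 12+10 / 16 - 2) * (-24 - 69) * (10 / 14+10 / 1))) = 20216 / 30225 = 0.67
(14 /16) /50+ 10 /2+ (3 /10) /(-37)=74139 /14800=5.01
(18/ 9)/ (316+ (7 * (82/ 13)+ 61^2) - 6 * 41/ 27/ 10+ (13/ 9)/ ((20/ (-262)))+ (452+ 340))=156/ 378559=0.00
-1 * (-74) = 74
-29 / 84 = -0.35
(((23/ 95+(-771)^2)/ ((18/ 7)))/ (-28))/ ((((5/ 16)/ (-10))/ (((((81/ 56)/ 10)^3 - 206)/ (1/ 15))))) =-1021474346456977081/ 1251264000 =-816353980.02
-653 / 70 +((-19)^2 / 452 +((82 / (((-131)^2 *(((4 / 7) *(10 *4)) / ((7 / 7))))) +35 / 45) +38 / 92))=-329942691041 / 44958250512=-7.34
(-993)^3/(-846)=108794073/94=1157383.76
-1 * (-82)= 82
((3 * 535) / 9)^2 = 286225 / 9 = 31802.78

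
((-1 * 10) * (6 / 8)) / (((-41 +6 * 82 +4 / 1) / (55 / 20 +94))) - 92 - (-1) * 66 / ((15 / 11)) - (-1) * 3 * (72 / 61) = -9248809 / 222040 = -41.65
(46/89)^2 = 2116/7921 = 0.27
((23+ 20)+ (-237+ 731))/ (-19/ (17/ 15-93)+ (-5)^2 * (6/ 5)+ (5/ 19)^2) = 267134946/ 15061075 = 17.74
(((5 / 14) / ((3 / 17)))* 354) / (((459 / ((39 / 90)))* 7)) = 767 / 7938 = 0.10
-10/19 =-0.53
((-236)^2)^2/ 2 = 1551022208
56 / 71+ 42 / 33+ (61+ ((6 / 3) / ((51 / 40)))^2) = 133100251 / 2031381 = 65.52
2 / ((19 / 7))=14 / 19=0.74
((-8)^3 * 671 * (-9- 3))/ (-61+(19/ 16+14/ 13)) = -857505792/ 12217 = -70189.55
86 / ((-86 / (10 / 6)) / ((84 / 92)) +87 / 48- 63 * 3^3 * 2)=-0.02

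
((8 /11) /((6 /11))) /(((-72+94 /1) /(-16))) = -0.97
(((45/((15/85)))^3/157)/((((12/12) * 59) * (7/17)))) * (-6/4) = -845650125/129682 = -6520.95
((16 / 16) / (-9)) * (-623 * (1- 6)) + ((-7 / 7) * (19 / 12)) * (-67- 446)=16781 / 36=466.14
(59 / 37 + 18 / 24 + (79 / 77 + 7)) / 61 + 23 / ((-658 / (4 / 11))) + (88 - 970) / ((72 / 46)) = -18405719769 / 32672332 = -563.34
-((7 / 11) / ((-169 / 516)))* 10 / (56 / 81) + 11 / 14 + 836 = 22509615 / 26026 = 864.89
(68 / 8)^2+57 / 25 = 7453 / 100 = 74.53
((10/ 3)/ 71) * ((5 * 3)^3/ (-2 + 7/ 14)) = -105.63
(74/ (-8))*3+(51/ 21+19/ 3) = -1595/ 84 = -18.99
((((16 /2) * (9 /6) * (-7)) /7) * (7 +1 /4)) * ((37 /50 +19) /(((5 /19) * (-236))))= 1631511 /59000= 27.65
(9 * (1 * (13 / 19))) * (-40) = -4680 / 19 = -246.32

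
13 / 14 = 0.93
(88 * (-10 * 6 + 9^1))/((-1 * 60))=374/5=74.80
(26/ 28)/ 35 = 13/ 490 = 0.03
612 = 612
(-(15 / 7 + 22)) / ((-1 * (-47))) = -169 / 329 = -0.51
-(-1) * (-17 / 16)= -17 / 16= -1.06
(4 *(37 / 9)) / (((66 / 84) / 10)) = 209.29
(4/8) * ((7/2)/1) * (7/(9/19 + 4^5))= 931/77860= 0.01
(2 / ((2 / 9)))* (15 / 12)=45 / 4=11.25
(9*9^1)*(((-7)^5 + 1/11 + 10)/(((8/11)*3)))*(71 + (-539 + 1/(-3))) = 1168183035/4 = 292045758.75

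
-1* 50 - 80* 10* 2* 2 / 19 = -4150 / 19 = -218.42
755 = 755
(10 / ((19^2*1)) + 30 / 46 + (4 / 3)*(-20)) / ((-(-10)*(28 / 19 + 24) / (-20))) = 647305 / 317262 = 2.04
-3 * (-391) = 1173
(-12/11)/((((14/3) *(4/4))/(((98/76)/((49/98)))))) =-126/209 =-0.60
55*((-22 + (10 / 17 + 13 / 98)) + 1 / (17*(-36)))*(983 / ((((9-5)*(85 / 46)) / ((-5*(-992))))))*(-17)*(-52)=-5116858590191920 / 7497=-682520820353.73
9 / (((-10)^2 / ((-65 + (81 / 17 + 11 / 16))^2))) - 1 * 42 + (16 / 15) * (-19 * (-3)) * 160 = 74021987681 / 7398400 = 10005.13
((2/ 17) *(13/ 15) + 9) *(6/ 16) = 2321/ 680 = 3.41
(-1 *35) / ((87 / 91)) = -3185 / 87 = -36.61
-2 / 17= -0.12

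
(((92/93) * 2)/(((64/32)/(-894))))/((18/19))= -260452/279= -933.52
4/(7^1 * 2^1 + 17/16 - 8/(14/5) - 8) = 448/471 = 0.95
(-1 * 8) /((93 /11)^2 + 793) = -484 /52301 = -0.01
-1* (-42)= 42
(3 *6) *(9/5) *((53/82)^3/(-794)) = -12059037/1094465480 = -0.01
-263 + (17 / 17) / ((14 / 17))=-3665 / 14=-261.79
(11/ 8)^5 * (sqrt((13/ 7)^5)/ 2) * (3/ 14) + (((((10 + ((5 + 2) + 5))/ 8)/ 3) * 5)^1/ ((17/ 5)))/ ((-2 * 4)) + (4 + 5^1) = 11.31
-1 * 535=-535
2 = 2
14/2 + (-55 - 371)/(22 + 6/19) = -12.09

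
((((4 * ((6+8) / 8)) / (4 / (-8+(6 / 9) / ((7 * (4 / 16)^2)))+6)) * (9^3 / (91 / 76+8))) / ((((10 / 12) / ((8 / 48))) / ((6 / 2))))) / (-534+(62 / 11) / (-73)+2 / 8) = -1568663712 / 13539090605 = -0.12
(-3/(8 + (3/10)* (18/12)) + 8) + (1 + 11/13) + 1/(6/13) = 11821/1014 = 11.66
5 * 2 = 10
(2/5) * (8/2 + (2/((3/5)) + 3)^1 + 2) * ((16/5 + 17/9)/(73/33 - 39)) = -93203/136575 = -0.68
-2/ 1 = -2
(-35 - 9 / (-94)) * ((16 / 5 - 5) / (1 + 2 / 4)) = 9843 / 235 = 41.89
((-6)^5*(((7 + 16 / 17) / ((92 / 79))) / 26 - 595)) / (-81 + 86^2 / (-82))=-963797306580 / 35677577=-27014.09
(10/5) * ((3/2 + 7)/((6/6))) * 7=119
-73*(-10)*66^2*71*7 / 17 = 1580400360 / 17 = 92964727.06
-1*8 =-8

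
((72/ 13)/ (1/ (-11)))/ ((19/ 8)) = -6336/ 247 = -25.65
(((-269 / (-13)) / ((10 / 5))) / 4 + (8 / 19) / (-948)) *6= 1211099 / 78052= 15.52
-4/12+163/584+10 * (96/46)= 838775/40296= 20.82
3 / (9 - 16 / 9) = 27 / 65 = 0.42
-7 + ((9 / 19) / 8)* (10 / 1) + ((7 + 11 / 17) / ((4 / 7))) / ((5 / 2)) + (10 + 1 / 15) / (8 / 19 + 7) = 824003 / 2732580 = 0.30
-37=-37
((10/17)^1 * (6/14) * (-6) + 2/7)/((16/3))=-219/952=-0.23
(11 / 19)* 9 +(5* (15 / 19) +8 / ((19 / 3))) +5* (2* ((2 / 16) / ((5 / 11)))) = 1001 / 76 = 13.17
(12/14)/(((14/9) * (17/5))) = 135/833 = 0.16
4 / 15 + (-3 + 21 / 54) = -211 / 90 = -2.34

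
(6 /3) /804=1 /402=0.00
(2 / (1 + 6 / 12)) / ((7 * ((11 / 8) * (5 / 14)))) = 64 / 165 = 0.39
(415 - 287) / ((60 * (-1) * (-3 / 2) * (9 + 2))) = 64 / 495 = 0.13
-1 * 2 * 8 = -16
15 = 15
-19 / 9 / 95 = -1 / 45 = -0.02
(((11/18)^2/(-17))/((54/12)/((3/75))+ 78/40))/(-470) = 121/296283582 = 0.00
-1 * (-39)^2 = -1521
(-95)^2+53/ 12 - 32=107969/ 12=8997.42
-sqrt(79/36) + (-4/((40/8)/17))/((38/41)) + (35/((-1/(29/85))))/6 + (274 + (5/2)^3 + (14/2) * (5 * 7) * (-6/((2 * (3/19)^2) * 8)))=-22043117/6460 - sqrt(79)/6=-3413.73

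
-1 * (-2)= 2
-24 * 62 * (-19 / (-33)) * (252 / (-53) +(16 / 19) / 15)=4025.40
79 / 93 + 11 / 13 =2050 / 1209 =1.70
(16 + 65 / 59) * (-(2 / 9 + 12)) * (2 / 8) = -55495 / 1062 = -52.26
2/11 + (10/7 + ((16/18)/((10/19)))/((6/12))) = 17284/3465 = 4.99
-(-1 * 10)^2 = -100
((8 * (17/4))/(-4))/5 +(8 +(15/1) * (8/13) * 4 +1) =5749/130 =44.22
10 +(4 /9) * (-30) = -10 /3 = -3.33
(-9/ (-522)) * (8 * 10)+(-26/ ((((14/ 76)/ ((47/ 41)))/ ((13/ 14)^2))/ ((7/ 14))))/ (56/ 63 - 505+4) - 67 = -65.48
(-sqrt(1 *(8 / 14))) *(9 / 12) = -3 *sqrt(7) / 14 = -0.57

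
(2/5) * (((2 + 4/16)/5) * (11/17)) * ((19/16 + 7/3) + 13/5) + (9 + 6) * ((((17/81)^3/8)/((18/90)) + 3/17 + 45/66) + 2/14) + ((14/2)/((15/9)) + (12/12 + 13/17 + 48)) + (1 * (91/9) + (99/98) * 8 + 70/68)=577881952075441/6492791844000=89.00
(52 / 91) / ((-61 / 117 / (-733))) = 343044 / 427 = 803.38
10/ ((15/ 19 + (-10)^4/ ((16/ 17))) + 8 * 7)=95/ 101477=0.00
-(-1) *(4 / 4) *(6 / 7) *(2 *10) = 120 / 7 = 17.14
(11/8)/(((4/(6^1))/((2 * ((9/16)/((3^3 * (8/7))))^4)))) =26411/57982058496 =0.00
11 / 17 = 0.65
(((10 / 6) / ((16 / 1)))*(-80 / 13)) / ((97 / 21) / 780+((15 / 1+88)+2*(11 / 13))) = -10500 / 1714957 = -0.01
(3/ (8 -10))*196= -294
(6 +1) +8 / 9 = 71 / 9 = 7.89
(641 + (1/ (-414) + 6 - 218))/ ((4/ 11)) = 1953655/ 1656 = 1179.74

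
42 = 42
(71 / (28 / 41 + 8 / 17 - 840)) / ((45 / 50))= -247435 / 2631042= -0.09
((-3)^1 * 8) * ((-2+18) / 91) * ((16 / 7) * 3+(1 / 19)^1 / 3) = -27008 / 931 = -29.01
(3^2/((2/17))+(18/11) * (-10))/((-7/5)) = -945/22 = -42.95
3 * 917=2751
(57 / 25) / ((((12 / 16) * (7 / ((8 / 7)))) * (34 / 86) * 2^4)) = 1634 / 20825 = 0.08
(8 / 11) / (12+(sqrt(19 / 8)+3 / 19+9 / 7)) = 15219456 / 277634071 - 283024*sqrt(38) / 277634071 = 0.05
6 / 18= 1 / 3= 0.33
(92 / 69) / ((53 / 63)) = 84 / 53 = 1.58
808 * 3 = 2424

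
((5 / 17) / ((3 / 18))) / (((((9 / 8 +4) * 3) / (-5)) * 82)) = -0.01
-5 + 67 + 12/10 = 63.20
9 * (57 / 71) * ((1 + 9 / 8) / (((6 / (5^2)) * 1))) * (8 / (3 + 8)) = 46.53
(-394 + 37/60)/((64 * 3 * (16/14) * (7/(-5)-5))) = 165221/589824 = 0.28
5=5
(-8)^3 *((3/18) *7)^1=-1792/3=-597.33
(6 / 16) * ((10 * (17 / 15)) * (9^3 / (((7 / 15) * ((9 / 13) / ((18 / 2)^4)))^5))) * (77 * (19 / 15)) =10024025785513771884153337018125 / 9604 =1043734463297977080815633000.00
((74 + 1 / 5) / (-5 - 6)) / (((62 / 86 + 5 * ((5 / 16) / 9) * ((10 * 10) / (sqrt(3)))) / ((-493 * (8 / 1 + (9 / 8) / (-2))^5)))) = -1413813287092474709343 / 2589924336271360 + 9079147452953466622125 * sqrt(3) / 2071939469017088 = 7043880.51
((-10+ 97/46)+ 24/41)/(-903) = 4593/567686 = 0.01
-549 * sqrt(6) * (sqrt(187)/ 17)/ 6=-183 * sqrt(1122)/ 34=-180.29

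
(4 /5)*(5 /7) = 4 /7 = 0.57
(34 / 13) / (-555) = -34 / 7215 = -0.00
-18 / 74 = -9 / 37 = -0.24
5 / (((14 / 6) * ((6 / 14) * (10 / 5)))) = 5 / 2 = 2.50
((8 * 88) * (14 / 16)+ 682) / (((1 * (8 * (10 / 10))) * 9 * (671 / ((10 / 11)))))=295 / 12078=0.02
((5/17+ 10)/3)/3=175/153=1.14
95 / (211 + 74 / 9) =855 / 1973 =0.43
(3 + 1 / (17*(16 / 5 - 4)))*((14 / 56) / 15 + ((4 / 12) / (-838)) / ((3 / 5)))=14129 / 301680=0.05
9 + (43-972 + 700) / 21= -40 / 21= -1.90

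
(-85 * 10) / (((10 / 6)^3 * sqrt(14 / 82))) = -918 * sqrt(287) / 35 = -444.34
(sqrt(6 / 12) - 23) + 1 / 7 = -160 / 7 + sqrt(2) / 2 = -22.15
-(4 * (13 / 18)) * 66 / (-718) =286 / 1077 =0.27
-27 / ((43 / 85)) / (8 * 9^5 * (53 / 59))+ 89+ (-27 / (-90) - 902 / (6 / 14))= -401797470079 / 199366920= -2015.37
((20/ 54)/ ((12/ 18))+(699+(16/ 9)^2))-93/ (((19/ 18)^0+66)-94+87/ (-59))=32023349/ 45360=705.98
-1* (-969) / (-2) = -969 / 2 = -484.50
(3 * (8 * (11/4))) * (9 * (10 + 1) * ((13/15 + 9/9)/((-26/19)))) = -579348/65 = -8913.05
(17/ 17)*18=18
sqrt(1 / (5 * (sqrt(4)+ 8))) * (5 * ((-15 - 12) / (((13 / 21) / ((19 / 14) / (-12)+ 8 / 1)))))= -35775 * sqrt(2) / 208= -243.24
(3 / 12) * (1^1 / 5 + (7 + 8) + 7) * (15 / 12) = 111 / 16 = 6.94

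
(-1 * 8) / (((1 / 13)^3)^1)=-17576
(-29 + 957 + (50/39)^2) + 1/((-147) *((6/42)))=9897409/10647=929.60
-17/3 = -5.67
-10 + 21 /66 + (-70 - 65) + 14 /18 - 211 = -70271 /198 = -354.90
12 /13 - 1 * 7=-79 /13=-6.08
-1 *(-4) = 4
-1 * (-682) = 682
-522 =-522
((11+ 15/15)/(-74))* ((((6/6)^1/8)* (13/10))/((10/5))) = -39/2960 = -0.01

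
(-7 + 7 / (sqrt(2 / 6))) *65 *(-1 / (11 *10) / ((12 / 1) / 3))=91 / 88 - 91 *sqrt(3) / 88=-0.76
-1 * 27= -27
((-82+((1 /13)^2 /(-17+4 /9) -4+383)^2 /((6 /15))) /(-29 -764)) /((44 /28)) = -1593537963036936 /5531103924203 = -288.10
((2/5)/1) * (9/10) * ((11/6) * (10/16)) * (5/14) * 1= 33/224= 0.15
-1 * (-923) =923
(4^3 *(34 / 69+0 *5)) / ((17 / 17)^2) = 2176 / 69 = 31.54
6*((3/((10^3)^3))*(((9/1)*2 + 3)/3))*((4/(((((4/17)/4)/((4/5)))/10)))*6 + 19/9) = 41153/100000000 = 0.00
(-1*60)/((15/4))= -16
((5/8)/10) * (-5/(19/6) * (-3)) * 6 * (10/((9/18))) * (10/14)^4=421875/45619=9.25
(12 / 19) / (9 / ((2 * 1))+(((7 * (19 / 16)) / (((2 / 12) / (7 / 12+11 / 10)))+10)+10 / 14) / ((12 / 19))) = 161280 / 39426311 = 0.00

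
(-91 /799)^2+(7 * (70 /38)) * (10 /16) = 783299937 /97036952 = 8.07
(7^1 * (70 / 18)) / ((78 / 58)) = 7105 / 351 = 20.24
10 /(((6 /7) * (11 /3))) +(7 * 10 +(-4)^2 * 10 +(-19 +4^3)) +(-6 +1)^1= 3005 /11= 273.18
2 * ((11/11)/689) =2/689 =0.00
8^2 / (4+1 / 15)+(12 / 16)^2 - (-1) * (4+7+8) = 34453 / 976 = 35.30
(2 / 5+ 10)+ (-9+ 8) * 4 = 32 / 5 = 6.40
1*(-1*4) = -4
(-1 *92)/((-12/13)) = 299/3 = 99.67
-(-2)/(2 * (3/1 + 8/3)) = 3/17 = 0.18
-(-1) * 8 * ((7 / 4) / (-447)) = -14 / 447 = -0.03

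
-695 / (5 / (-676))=93964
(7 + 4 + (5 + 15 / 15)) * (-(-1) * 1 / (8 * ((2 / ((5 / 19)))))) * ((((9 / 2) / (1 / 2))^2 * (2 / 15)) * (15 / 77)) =6885 / 11704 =0.59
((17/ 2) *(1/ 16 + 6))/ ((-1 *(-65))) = 1649/ 2080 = 0.79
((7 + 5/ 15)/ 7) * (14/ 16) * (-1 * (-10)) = 55/ 6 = 9.17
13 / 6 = 2.17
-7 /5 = -1.40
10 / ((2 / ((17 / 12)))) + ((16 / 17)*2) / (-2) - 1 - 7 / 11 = 4.51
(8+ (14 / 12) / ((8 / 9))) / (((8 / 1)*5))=149 / 640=0.23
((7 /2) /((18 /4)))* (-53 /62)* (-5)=1855 /558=3.32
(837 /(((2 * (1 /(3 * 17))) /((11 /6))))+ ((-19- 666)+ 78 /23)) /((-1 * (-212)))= 3537229 /19504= 181.36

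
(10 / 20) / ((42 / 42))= 1 / 2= 0.50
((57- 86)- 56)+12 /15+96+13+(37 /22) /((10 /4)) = 25.47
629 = 629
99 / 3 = 33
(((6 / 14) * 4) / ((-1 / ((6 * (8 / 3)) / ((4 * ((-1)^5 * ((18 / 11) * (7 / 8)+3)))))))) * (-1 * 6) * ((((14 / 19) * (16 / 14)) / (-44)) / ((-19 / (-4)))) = 0.04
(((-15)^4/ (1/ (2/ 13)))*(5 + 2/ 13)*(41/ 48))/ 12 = 2857.23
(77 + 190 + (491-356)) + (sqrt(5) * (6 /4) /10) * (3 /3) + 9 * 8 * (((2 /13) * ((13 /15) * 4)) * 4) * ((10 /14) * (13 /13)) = 512.05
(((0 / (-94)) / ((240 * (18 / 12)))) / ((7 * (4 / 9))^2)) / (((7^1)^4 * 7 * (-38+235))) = 0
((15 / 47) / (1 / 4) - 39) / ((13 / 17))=-30141 / 611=-49.33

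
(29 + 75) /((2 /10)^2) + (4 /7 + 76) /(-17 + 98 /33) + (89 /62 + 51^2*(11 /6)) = 739916460 /100471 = 7364.48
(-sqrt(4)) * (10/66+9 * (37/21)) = -7396/231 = -32.02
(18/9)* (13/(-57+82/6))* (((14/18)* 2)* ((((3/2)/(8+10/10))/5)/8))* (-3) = 7/600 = 0.01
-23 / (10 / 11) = -253 / 10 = -25.30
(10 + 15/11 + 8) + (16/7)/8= 1513/77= 19.65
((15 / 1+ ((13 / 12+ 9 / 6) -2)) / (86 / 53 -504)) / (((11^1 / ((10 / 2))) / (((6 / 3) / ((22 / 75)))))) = -112625 / 1171544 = -0.10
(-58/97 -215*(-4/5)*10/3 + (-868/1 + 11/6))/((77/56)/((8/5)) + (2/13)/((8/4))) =-71043232/226689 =-313.40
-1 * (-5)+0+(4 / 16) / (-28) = 559 / 112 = 4.99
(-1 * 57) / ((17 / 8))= -456 / 17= -26.82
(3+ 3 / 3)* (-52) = -208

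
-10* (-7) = 70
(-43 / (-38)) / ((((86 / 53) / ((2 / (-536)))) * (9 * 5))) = -53 / 916560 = -0.00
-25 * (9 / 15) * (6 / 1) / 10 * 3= -27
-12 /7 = -1.71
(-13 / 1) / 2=-13 / 2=-6.50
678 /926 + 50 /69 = 46541 /31947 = 1.46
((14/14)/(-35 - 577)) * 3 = -1/204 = -0.00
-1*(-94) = 94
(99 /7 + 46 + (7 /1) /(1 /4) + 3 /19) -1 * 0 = 11744 /133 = 88.30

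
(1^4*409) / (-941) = -409 / 941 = -0.43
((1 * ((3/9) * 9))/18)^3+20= 4321/216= 20.00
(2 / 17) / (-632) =-1 / 5372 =-0.00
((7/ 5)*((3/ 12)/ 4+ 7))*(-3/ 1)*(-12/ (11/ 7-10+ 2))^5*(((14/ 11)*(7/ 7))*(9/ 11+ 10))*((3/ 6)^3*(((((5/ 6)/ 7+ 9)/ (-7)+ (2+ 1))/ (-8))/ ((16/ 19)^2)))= 40712085738331/ 117612000000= 346.16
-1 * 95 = -95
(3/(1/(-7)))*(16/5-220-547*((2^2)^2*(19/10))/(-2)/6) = -122738/5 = -24547.60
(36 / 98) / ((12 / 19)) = 0.58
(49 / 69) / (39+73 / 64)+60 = 60.02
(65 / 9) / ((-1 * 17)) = -0.42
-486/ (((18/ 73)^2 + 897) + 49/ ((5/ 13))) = -6474735/ 13648379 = -0.47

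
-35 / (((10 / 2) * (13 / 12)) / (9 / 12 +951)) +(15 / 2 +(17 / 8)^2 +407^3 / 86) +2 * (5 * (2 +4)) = 27828925775 / 35776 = 777865.77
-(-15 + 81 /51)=13.41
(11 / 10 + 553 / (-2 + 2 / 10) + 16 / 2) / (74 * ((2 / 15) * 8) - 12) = -26831 / 6024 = -4.45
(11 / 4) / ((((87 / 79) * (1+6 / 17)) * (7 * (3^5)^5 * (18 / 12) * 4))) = 0.00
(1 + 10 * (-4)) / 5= -39 / 5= -7.80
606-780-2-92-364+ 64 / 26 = -8184 / 13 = -629.54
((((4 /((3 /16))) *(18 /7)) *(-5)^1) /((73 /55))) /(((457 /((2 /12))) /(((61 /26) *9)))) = -4831200 /3035851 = -1.59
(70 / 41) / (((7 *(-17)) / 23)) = -230 / 697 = -0.33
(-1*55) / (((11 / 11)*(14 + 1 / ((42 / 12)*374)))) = -71995 / 18327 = -3.93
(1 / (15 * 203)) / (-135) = -1 / 411075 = -0.00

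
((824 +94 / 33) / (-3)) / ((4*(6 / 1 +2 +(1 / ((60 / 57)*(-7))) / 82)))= -78310820 / 9090279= -8.61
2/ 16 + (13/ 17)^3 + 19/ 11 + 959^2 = 397619556419/ 432344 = 919683.30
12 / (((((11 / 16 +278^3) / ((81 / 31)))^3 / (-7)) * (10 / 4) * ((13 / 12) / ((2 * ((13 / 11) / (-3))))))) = 2925595459584 / 66559633806929068972343239229035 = 0.00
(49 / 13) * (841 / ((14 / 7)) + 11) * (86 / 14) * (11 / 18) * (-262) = -374318483 / 234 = -1599651.64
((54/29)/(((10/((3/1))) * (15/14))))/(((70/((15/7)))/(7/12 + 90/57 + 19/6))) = 6561/77140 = 0.09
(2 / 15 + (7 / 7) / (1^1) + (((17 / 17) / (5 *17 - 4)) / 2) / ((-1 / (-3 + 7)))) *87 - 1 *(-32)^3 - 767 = 4333156 / 135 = 32097.45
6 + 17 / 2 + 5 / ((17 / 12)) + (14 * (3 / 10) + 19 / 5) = 885 / 34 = 26.03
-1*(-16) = 16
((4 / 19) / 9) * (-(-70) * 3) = 4.91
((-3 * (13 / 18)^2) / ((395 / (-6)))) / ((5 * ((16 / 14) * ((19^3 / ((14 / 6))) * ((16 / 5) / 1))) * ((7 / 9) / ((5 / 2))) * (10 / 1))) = 1183 / 8322984960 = 0.00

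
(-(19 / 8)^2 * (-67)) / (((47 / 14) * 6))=169309 / 9024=18.76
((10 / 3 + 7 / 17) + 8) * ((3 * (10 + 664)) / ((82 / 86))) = 17360218 / 697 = 24907.06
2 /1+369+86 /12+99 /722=409703 /1083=378.30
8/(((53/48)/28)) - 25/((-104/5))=1124833/5512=204.07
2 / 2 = 1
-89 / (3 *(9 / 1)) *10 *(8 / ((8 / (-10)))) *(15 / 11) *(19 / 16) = 211375 / 396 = 533.78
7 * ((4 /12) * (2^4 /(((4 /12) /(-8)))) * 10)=-8960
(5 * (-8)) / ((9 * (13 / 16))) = -640 / 117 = -5.47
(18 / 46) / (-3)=-3 / 23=-0.13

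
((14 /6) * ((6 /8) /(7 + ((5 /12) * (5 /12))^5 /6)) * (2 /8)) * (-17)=-2763062378496 /2600539063033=-1.06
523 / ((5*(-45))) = -523 / 225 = -2.32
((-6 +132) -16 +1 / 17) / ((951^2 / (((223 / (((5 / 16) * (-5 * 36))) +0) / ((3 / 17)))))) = -1668932 / 610470675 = -0.00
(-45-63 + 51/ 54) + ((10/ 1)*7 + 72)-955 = -920.06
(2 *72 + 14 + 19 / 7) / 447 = 375 / 1043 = 0.36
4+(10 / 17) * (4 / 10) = 72 / 17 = 4.24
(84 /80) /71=21 /1420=0.01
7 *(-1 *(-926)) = 6482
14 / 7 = 2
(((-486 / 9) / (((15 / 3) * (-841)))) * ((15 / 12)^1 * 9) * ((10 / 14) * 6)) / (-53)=-3645 / 312011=-0.01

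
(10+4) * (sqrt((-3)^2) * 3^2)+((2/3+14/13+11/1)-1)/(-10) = 73481/195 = 376.83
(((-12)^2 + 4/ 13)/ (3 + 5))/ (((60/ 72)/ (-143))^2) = 13279266/ 25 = 531170.64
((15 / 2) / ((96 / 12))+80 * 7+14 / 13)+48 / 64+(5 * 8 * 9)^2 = 27073855 / 208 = 130162.76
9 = 9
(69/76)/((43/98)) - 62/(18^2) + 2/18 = 131620/66177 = 1.99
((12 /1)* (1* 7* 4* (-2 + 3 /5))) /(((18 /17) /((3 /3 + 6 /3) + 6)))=-19992 /5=-3998.40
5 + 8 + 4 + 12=29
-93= -93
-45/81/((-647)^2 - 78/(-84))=-70/52744851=-0.00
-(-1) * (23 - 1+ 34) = 56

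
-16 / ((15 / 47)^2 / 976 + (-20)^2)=-34495744 / 862393825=-0.04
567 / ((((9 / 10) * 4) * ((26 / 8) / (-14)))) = -678.46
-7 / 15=-0.47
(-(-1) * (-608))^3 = -224755712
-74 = -74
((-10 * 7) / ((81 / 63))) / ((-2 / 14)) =3430 / 9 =381.11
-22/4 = -11/2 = -5.50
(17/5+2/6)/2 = 28/15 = 1.87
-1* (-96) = 96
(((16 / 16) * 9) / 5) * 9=81 / 5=16.20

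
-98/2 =-49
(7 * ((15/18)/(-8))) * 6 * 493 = -17255/8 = -2156.88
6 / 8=3 / 4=0.75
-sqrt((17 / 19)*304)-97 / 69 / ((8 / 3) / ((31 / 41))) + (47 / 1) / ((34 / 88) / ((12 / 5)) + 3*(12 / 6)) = 177430133 / 24540632-4*sqrt(17) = -9.26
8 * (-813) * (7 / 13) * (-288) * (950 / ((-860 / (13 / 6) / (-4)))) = 415215360 / 43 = 9656171.16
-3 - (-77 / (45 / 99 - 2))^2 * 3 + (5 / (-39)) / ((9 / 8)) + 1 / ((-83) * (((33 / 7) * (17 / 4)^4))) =-199409282565442 / 26765390223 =-7450.27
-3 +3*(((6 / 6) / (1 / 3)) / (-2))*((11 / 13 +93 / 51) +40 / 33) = -49758 / 2431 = -20.47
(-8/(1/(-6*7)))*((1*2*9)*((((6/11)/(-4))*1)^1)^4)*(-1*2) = -61236/14641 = -4.18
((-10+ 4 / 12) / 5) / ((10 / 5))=-29 / 30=-0.97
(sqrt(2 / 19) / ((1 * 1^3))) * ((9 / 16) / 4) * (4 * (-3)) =-27 * sqrt(38) / 304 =-0.55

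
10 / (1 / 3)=30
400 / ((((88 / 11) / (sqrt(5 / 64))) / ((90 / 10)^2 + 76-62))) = 2375 * sqrt(5) / 4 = 1327.67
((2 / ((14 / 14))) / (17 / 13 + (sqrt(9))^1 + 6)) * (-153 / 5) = -1989 / 335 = -5.94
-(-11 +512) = -501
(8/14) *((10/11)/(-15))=-8/231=-0.03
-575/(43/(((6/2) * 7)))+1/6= -72407/258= -280.65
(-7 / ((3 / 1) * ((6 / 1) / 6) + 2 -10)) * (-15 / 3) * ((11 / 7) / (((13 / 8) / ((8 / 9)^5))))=-2883584 / 767637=-3.76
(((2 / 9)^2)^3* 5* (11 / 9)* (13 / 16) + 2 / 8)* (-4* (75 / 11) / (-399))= 119860225 / 6997483647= 0.02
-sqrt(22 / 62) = -sqrt(341) / 31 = -0.60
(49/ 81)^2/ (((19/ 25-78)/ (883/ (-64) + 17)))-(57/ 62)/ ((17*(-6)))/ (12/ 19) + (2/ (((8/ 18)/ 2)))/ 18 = 213268274617/ 427309846848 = 0.50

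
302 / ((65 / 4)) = 1208 / 65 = 18.58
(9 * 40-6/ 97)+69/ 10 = 355833/ 970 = 366.84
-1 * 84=-84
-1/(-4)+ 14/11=67/44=1.52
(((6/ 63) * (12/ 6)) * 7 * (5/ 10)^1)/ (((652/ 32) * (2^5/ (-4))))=-2/ 489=-0.00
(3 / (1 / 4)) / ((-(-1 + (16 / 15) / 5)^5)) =28476562500 / 714924299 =39.83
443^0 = 1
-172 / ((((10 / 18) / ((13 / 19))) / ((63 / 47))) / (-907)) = 1149905484 / 4465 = 257537.62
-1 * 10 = -10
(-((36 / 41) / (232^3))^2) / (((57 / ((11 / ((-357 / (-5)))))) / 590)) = -146025 / 18520222792752013312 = -0.00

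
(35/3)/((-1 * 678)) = -35/2034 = -0.02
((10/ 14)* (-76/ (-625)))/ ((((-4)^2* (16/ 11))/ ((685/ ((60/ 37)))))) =1.58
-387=-387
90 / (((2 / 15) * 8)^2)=10125 / 128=79.10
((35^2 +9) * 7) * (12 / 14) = 7404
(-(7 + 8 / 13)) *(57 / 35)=-12.40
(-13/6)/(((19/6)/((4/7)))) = -52/133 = -0.39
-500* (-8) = 4000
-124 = -124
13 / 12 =1.08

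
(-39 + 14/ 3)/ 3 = -103/ 9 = -11.44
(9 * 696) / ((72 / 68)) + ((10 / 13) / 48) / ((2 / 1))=3691589 / 624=5916.01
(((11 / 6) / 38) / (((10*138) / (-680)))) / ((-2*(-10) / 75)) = -935 / 10488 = -0.09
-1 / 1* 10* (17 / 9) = -170 / 9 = -18.89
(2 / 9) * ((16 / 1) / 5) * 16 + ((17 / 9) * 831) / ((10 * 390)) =45943 / 3900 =11.78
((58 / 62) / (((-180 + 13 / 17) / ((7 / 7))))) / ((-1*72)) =493 / 6800904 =0.00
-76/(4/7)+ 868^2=753291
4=4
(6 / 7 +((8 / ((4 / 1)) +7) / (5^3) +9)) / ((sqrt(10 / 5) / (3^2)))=39096 * sqrt(2) / 875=63.19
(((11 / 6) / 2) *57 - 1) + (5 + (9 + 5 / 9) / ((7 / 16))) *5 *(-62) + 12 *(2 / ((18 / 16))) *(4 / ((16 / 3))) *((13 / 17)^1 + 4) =-35100133 / 4284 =-8193.31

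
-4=-4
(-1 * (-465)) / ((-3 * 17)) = -155 / 17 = -9.12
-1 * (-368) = 368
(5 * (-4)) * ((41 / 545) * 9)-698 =-77558 / 109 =-711.54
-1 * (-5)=5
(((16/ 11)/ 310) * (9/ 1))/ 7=72/ 11935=0.01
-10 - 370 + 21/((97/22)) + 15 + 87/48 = -556275/1552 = -358.42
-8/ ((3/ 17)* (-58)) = 68/ 87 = 0.78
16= 16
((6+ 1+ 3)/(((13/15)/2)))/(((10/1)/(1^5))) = 30/13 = 2.31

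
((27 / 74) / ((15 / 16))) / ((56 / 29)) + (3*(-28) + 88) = 5441 / 1295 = 4.20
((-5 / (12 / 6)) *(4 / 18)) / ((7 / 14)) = -10 / 9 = -1.11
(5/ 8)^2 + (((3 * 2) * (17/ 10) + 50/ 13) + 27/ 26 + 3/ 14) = 456879/ 29120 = 15.69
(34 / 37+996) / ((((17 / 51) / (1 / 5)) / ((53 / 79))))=5864874 / 14615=401.29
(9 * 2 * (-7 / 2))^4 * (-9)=-141776649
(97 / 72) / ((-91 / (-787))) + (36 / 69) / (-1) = 11.13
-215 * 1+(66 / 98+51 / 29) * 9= -274411 / 1421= -193.11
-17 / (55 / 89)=-1513 / 55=-27.51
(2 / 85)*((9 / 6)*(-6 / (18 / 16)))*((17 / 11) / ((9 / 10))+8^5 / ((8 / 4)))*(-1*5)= 25954976 / 1683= 15421.85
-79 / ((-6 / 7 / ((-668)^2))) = 123380936 / 3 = 41126978.67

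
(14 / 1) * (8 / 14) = 8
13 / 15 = 0.87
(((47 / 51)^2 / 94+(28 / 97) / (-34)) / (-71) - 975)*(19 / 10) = -132735975715 / 71652348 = -1852.50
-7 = -7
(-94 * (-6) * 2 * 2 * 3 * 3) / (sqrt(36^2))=564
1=1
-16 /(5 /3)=-48 /5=-9.60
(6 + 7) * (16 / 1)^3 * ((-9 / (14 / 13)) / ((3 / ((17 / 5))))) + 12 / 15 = -17651684 / 35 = -504333.83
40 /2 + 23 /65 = 1323 /65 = 20.35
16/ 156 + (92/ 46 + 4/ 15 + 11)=869/ 65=13.37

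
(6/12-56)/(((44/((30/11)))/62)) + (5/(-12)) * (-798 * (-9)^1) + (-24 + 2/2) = -390683/121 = -3228.79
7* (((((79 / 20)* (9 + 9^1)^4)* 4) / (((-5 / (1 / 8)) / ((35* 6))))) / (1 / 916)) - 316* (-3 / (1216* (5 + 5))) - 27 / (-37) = -6280225415789343 / 112480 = -55834151989.59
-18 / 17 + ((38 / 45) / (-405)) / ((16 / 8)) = -328373 / 309825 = -1.06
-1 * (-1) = 1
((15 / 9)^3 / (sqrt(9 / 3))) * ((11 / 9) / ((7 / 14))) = 2750 * sqrt(3) / 729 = 6.53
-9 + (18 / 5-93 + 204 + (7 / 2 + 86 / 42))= 23341 / 210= 111.15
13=13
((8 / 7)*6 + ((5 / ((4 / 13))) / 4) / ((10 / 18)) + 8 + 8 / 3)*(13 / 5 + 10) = 5007 / 16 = 312.94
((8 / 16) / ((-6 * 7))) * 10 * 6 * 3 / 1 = -15 / 7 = -2.14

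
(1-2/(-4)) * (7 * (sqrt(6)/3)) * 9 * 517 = 32571 * sqrt(6)/2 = 39891.17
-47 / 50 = -0.94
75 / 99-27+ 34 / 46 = -19357 / 759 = -25.50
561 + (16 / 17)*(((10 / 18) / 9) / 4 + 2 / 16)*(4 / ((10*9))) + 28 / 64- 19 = 537800059 / 991440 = 542.44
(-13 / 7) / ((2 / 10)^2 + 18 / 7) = -325 / 457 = -0.71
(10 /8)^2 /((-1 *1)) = -25 /16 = -1.56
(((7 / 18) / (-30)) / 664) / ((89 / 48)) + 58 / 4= 4820014 / 332415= 14.50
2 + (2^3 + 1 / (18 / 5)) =185 / 18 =10.28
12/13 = 0.92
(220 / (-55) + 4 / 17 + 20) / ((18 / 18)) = 16.24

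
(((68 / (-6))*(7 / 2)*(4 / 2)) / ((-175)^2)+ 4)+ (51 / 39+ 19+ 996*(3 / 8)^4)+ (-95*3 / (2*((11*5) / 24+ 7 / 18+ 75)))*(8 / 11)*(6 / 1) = 55276854596413 / 1535614080000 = 36.00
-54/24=-9/4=-2.25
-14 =-14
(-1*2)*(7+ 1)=-16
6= 6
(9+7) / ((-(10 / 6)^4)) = -1296 / 625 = -2.07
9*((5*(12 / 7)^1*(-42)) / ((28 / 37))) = -4281.43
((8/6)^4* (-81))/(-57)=256/57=4.49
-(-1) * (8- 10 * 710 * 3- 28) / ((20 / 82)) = -87412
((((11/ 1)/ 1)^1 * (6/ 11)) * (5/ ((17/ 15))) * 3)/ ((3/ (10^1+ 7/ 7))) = 4950/ 17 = 291.18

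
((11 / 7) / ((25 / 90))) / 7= 198 / 245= 0.81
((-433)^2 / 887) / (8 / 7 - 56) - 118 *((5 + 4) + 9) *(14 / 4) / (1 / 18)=-45578750119 / 340608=-133815.85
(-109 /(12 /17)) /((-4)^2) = -1853 /192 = -9.65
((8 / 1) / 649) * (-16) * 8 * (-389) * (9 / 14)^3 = 163.06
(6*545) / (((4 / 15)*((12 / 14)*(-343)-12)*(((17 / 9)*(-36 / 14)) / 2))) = 19075 / 1156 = 16.50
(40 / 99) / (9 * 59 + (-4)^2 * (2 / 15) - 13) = 0.00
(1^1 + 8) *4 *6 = 216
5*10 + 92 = 142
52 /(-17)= -52 /17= -3.06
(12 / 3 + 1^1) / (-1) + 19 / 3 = 4 / 3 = 1.33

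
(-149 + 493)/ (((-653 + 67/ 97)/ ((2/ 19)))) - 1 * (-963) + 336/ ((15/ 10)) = 713475893/ 601103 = 1186.94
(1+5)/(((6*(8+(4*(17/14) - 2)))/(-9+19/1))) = 0.92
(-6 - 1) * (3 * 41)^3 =-13026069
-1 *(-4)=4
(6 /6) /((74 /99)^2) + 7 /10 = 68171 /27380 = 2.49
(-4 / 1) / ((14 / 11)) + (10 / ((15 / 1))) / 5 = -316 / 105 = -3.01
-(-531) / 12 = 177 / 4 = 44.25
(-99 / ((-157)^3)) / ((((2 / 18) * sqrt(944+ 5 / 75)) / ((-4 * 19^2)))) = -1286604 * sqrt(15) / 460517267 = -0.01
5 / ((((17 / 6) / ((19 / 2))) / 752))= 214320 / 17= 12607.06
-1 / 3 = -0.33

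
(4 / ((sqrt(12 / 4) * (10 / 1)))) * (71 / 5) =142 * sqrt(3) / 75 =3.28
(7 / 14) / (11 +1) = 1 / 24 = 0.04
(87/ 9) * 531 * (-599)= -3074667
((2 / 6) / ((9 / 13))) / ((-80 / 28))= -91 / 540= -0.17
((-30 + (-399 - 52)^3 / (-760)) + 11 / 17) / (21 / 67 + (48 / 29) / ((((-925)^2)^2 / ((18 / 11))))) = 4879050721169739143046875 / 12672707706702707592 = 385004.60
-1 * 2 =-2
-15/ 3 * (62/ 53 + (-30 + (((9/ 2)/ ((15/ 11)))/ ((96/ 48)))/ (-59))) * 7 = 12633523/ 12508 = 1010.04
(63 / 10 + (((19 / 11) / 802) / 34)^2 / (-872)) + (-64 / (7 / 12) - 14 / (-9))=-2517197184706929139 / 24712630726734720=-101.86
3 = 3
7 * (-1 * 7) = -49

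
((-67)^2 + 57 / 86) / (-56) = -386111 / 4816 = -80.17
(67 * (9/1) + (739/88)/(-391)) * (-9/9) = -20747285/34408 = -602.98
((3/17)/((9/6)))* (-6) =-0.71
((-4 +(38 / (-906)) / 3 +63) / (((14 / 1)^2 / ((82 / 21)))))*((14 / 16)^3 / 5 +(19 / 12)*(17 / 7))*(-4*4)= -351544158283 / 4698660960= -74.82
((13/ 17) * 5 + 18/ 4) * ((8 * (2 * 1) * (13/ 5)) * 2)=58864/ 85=692.52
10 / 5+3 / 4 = 11 / 4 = 2.75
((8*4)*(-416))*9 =-119808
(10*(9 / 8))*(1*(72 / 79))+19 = 2311 / 79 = 29.25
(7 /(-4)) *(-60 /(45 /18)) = 42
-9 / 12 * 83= -249 / 4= -62.25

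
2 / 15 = 0.13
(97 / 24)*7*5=3395 / 24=141.46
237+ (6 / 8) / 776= 735651 / 3104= 237.00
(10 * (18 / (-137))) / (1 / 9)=-1620 / 137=-11.82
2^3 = 8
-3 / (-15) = 1 / 5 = 0.20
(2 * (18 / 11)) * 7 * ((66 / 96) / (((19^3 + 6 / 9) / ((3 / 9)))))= 63 / 82316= 0.00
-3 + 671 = 668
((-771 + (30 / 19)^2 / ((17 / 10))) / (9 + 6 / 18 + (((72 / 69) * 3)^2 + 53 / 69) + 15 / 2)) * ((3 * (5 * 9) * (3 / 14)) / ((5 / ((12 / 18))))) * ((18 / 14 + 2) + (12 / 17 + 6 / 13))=-30638614671234 / 63515182213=-482.38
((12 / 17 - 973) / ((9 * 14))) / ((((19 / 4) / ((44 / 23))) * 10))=-727276 / 2340135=-0.31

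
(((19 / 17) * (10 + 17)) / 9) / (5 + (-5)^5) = -19 / 17680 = -0.00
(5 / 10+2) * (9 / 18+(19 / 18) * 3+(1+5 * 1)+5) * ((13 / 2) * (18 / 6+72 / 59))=59345 / 59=1005.85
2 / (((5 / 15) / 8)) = 48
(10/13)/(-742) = -5/4823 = -0.00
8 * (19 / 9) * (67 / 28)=2546 / 63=40.41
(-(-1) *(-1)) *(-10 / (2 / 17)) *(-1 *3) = -255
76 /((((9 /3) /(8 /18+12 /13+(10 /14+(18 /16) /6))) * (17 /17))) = 565003 /9828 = 57.49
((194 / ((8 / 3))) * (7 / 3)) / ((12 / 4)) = 679 / 12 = 56.58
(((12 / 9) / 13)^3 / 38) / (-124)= -8 / 34938891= -0.00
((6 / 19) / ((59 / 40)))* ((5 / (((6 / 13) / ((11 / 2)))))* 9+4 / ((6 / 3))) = 129180 / 1121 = 115.24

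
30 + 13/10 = 313/10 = 31.30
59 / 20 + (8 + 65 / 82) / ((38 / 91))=93504 / 3895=24.01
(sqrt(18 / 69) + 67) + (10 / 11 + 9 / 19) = sqrt(138) / 23 + 14292 / 209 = 68.89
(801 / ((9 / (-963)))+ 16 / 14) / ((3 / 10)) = -285686.19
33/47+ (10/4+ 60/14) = 4927/658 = 7.49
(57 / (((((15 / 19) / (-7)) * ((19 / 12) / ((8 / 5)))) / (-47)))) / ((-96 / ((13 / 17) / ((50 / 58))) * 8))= -2356627 / 85000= -27.73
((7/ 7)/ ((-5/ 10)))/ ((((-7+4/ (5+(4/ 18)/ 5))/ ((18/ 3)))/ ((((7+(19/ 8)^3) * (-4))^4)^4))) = 13625472137128921234923316193198901867330869719575676305689767800681/ 1828986568418893032149867331967778816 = 7449738763750329289160497000000.00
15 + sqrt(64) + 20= 43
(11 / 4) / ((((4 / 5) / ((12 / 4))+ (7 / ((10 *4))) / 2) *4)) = 33 / 17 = 1.94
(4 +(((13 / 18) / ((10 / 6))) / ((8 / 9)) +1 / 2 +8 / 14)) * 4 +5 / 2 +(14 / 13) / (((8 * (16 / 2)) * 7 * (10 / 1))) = 720311 / 29120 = 24.74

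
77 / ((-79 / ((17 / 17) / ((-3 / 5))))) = 385 / 237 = 1.62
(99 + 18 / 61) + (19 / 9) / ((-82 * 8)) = 35759369 / 360144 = 99.29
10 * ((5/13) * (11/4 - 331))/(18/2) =-2525/18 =-140.28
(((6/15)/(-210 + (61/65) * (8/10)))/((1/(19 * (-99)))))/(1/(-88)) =-10759320/34003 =-316.42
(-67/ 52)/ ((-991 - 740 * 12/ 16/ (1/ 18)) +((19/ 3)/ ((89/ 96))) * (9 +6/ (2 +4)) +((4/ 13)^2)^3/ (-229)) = 507010616411/ 4294150181945252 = 0.00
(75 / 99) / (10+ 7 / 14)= 50 / 693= 0.07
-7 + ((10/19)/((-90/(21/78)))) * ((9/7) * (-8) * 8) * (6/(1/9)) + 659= 659.00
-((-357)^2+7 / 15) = -1911742 / 15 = -127449.47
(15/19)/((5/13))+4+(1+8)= 286/19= 15.05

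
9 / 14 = 0.64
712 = 712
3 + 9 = 12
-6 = -6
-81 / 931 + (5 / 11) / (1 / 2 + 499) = -880799 / 10230759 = -0.09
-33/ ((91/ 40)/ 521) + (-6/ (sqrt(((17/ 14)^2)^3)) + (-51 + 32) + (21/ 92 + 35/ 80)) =-1246954571913/ 164526544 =-7579.05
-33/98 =-0.34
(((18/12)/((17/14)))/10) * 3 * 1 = 63/170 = 0.37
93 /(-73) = -93 /73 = -1.27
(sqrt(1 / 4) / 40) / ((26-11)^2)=1 / 18000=0.00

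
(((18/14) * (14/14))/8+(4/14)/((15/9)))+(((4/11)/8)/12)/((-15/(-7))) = 1157/3465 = 0.33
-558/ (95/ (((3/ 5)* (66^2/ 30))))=-1215324/ 2375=-511.72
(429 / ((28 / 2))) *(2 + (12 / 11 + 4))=1521 / 7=217.29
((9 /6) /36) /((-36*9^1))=-1 /7776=-0.00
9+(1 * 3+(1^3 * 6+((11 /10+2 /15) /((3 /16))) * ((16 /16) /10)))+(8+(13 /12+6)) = 30367 /900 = 33.74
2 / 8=1 / 4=0.25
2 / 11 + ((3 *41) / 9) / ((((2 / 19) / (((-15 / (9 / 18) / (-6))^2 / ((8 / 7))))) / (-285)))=-142459593 / 176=-809429.51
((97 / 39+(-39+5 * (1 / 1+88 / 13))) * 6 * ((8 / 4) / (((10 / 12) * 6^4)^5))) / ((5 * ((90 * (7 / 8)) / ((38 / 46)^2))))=361 / 10930423396320000000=0.00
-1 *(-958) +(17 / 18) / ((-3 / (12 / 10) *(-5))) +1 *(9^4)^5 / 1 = 2735474728287809195792 / 225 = 12157665459056929759.08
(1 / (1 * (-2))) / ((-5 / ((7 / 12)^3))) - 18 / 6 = -51497 / 17280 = -2.98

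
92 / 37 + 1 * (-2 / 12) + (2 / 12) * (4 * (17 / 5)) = 4.59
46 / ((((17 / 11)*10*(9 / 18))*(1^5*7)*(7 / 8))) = 4048 / 4165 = 0.97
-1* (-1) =1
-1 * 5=-5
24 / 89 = 0.27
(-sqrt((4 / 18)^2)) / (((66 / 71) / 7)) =-497 / 297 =-1.67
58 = 58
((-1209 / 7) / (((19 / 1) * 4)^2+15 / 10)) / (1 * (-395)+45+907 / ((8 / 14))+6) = -9672 / 402241105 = -0.00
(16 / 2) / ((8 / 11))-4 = 7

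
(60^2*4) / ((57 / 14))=67200 / 19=3536.84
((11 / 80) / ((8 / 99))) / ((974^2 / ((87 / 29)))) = 3267 / 607152640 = 0.00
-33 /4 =-8.25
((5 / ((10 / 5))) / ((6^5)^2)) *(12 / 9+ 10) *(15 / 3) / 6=425 / 1088391168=0.00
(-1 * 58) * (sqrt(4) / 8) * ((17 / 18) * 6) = -493 / 6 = -82.17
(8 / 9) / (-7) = -8 / 63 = -0.13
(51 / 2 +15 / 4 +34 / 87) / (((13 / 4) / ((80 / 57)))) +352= 23517584 / 64467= 364.80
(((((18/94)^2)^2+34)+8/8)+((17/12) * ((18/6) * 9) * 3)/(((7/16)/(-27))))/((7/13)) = -3129099723880/239104369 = -13086.75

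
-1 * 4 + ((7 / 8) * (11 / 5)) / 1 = -83 / 40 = -2.08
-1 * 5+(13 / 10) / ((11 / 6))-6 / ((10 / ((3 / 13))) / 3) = -673 / 143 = -4.71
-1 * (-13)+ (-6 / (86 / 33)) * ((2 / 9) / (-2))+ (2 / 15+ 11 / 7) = 67547 / 4515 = 14.96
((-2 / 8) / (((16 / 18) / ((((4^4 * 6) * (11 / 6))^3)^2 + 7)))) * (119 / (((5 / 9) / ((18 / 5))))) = -43258394063123151392949273 / 400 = -108145985157807878482373.20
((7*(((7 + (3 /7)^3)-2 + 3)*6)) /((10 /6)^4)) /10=673353 /153125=4.40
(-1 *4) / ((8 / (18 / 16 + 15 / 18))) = -47 / 48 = -0.98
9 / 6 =3 / 2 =1.50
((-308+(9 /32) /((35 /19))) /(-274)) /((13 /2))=344789 /1994720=0.17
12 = 12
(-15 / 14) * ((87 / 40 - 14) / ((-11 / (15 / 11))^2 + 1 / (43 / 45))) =13728825 / 71645056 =0.19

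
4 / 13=0.31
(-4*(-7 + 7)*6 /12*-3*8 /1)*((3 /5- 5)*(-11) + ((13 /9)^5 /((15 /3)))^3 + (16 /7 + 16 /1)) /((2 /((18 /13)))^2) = 0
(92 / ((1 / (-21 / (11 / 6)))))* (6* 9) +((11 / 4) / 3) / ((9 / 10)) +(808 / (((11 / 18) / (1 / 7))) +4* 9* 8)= -234628789 / 4158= -56428.28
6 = 6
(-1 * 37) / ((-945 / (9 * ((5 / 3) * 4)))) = 2.35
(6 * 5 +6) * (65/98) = 1170/49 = 23.88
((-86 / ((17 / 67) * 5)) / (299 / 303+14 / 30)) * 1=-290981 / 6239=-46.64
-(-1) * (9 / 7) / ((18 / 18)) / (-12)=-3 / 28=-0.11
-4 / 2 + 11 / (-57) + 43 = 2326 / 57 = 40.81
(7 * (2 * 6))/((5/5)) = 84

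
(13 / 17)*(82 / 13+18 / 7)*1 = 808 / 119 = 6.79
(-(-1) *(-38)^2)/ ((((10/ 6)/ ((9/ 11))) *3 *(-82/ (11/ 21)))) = -2166/ 1435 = -1.51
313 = 313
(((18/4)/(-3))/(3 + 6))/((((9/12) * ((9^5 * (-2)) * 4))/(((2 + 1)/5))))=1/3542940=0.00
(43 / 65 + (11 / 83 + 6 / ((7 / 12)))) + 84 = 3590688 / 37765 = 95.08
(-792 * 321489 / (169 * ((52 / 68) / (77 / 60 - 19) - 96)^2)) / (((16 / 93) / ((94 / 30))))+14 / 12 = -560649073628211001 / 188547258263520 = -2973.52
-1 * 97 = -97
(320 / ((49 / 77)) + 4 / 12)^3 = 1179926954263 / 9261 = 127408158.33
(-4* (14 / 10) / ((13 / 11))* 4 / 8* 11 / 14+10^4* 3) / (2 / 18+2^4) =17548911 / 9425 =1861.95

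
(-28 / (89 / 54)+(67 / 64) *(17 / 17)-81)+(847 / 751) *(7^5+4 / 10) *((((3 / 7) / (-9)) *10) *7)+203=-809513976817 / 12833088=-63080.22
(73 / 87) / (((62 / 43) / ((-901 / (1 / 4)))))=-5656478 / 2697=-2097.32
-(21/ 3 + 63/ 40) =-343/ 40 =-8.58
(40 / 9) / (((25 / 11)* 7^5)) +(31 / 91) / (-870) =-156941 / 570261510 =-0.00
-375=-375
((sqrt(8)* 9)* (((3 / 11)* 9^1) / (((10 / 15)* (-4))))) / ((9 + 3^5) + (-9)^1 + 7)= -729* sqrt(2) / 11000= -0.09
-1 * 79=-79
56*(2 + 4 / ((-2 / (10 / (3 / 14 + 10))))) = 336 / 143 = 2.35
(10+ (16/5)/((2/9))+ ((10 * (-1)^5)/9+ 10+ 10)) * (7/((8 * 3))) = 3409/270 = 12.63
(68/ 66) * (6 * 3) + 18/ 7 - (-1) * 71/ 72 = 122539/ 5544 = 22.10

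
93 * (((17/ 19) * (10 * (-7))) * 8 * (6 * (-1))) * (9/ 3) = 838762.11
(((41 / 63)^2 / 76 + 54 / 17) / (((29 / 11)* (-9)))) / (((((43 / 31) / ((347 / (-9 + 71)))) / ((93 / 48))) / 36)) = -1930783428431 / 51156409248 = -37.74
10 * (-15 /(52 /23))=-1725 /26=-66.35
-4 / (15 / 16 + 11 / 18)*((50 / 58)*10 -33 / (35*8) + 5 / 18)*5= -5133496 / 45269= -113.40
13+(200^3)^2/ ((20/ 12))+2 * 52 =38400000000117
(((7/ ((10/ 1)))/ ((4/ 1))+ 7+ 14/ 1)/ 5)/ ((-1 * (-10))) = 847/ 2000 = 0.42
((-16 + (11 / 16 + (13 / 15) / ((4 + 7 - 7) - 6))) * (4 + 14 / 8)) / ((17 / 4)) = -86917 / 4080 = -21.30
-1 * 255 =-255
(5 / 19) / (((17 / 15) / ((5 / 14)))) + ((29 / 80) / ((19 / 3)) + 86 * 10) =155582153 / 180880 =860.14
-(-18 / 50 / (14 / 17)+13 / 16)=-1051 / 2800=-0.38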